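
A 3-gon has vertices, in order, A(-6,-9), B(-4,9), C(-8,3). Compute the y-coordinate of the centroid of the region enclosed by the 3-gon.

Apply the shoelace (surveyor's) formula. First the cross-terms c_i = x_i·y_{i+1} − x_{i+1}·y_i:
  -90, 60, 90  ⇒  2A = 60, A = 30.
Then Σ (y_i + y_{i+1})·c_i = 180, so ȳ = 180 / (6·30) = 1.

1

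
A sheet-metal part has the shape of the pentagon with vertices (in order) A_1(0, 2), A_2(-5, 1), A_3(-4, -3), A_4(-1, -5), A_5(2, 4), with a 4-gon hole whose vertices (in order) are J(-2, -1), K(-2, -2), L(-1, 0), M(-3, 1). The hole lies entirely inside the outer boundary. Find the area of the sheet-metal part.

26

Outer boundary:
Σ = (10) + (19) + (17) + (6) + (4) = 56
Area = |Σ|/2 = 28.
Hole:
Apply the surveyor's formula: 2A = Σ (x_i·y_{i+1} − x_{i+1}·y_i), indices taken mod 4.
Cross-terms: 2, -2, -1, 5  ⇒  Σ = 4
Area = |Σ|/2 = 2.
Net area = 28 − 2 = 26.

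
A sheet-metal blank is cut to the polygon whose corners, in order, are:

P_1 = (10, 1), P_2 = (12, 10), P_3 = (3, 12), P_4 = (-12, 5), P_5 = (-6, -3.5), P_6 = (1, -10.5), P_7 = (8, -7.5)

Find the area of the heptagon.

Cross-terms: 88, 114, 159, 72, 66.5, 76.5, 83  ⇒  Σ = 659
Area = |Σ|/2 = 329.5.

329.5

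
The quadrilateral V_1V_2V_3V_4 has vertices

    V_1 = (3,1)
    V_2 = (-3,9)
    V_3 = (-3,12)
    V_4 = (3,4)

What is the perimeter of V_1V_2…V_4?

|V_1V_2| = √((-6)² + (8)²) = √100 = 10
|V_2V_3| = √((0)² + (3)²) = √9 = 3
|V_3V_4| = √((6)² + (-8)²) = √100 = 10
|V_4V_1| = √((0)² + (-3)²) = √9 = 3
Perimeter = 10 + 3 + 10 + 3 = 26.

26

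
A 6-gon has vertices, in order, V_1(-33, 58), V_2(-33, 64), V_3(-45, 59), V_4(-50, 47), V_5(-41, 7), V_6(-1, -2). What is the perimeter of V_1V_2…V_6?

|V_1V_2| = √((0)² + (6)²) = √36 = 6
|V_2V_3| = √((-12)² + (-5)²) = √169 = 13
|V_3V_4| = √((-5)² + (-12)²) = √169 = 13
|V_4V_5| = √((9)² + (-40)²) = √1681 = 41
|V_5V_6| = √((40)² + (-9)²) = √1681 = 41
|V_6V_1| = √((-32)² + (60)²) = √4624 = 68
Perimeter = 6 + 13 + 13 + 41 + 41 + 68 = 182.

182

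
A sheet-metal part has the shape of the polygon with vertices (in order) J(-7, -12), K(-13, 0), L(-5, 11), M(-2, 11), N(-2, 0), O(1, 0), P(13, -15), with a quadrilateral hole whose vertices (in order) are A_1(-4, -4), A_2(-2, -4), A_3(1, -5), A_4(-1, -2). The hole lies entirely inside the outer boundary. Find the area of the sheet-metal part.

287.5

Outer boundary:
Cross-terms: -156, -143, -33, 22, 0, -15, -261  ⇒  Σ = -586
Area = |Σ|/2 = 293.
Hole:
Cross-terms: 8, 14, -7, -4  ⇒  Σ = 11
Area = |Σ|/2 = 5.5.
Net area = 293 − 5.5 = 287.5.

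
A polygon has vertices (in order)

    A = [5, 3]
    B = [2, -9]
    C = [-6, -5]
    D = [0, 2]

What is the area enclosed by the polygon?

68.5

Apply the shoelace (surveyor's) formula: 2A = Σ (x_i·y_{i+1} − x_{i+1}·y_i), indices taken mod 4.
Cross-terms: -51, -64, -12, -10  ⇒  Σ = -137
Area = |Σ|/2 = 68.5.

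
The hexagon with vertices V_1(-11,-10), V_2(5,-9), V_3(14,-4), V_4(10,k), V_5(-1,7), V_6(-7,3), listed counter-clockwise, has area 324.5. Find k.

9

The doubled signed area Σ (x_i y_{i+1} − x_{i+1} y_i) is linear in k.
With k=0 it equals 514; the coefficient of k is 15 (from the two edges through V_4).
So 15·k + 514 = 2·324.5 = 649 ⇒ k = 9.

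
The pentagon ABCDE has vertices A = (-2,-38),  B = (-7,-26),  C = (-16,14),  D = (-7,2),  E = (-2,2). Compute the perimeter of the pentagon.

|AB| = √((-5)² + (12)²) = √169 = 13
|BC| = √((-9)² + (40)²) = √1681 = 41
|CD| = √((9)² + (-12)²) = √225 = 15
|DE| = √((5)² + (0)²) = √25 = 5
|EA| = √((0)² + (-40)²) = √1600 = 40
Perimeter = 13 + 41 + 15 + 5 + 40 = 114.

114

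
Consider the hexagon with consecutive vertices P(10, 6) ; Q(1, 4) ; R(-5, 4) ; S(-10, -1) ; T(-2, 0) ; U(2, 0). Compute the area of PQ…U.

Apply the surveyor's formula: 2A = Σ (x_i·y_{i+1} − x_{i+1}·y_i), indices taken mod 6.
Σ = (34) + (24) + (45) + (-2) + (0) + (12) = 113
Area = |Σ|/2 = 56.5.

56.5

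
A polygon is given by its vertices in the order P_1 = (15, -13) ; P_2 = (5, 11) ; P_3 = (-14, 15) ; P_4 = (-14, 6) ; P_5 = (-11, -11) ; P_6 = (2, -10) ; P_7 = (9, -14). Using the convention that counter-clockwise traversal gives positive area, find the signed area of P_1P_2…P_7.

546

Apply the shoelace formula: 2A = Σ (x_i·y_{i+1} − x_{i+1}·y_i), indices taken mod 7.
P_1→P_2: (15)(11) − (5)(-13) = 230
P_2→P_3: (5)(15) − (-14)(11) = 229
P_3→P_4: (-14)(6) − (-14)(15) = 126
P_4→P_5: (-14)(-11) − (-11)(6) = 220
P_5→P_6: (-11)(-10) − (2)(-11) = 132
P_6→P_7: (2)(-14) − (9)(-10) = 62
P_7→P_1: (9)(-13) − (15)(-14) = 93
Σ = 1092
Signed area = Σ/2 = 546 (positive ⇒ counter-clockwise traversal).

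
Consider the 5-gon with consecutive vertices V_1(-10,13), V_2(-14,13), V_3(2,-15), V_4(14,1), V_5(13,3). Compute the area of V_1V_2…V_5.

338

Apply the shoelace formula: 2A = Σ (x_i·y_{i+1} − x_{i+1}·y_i), indices taken mod 5.
Σ = (52) + (184) + (212) + (29) + (199) = 676
Area = |Σ|/2 = 338.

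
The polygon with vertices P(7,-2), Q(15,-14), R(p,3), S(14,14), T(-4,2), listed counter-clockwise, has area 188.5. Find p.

The doubled signed area Σ (x_i y_{i+1} − x_{i+1} y_i) is linear in p.
With p=0 it equals 13; the coefficient of p is 28 (from the two edges through R).
So 28·p + 13 = 2·188.5 = 377 ⇒ p = 13.

13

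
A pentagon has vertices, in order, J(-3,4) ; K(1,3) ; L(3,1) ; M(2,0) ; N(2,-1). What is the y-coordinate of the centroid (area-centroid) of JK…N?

Apply the shoelace formula. First the cross-terms c_i = x_i·y_{i+1} − x_{i+1}·y_i:
  -13, -8, -2, -2, 5  ⇒  2A = -20, A = -10.
Then Σ (y_i + y_{i+1})·c_i = -108, so ȳ = -108 / (6·(-10)) = 1.8.

1.8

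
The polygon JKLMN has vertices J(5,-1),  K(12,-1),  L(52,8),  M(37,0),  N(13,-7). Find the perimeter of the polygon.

100

|JK| = √((7)² + (0)²) = √49 = 7
|KL| = √((40)² + (9)²) = √1681 = 41
|LM| = √((-15)² + (-8)²) = √289 = 17
|MN| = √((-24)² + (-7)²) = √625 = 25
|NJ| = √((-8)² + (6)²) = √100 = 10
Perimeter = 7 + 41 + 17 + 25 + 10 = 100.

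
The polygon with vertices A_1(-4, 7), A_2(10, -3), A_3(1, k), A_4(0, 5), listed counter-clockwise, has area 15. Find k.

6

The doubled signed area Σ (x_i y_{i+1} − x_{i+1} y_i) is linear in k.
With k=0 it equals -30; the coefficient of k is 10 (from the two edges through A_3).
So 10·k + -30 = 2·15 = 30 ⇒ k = 6.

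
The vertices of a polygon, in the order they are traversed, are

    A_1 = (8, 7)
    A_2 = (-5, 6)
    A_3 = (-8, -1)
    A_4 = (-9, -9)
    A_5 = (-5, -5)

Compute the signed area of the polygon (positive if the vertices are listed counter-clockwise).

Apply the shoelace formula: 2A = Σ (x_i·y_{i+1} − x_{i+1}·y_i), indices taken mod 5.
Cross-terms: 83, 53, 63, 0, 5  ⇒  Σ = 204
Signed area = Σ/2 = 102 (positive ⇒ counter-clockwise traversal).

102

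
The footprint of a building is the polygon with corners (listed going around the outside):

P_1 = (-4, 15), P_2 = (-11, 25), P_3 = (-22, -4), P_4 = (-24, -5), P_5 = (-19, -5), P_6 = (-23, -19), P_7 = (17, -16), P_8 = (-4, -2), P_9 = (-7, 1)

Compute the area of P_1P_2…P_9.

Σ = (65) + (594) + (14) + (25) + (246) + (691) + (-98) + (-18) + (-101) = 1418
Area = |Σ|/2 = 709.

709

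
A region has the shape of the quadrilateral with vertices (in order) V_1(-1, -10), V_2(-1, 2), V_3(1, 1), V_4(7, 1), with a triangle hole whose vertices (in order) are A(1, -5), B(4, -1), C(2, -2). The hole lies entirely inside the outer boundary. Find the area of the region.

Outer boundary:
Apply Gauss's area formula: 2A = Σ (x_i·y_{i+1} − x_{i+1}·y_i), indices taken mod 4.
Σ = (-12) + (-3) + (-6) + (-69) = -90
Area = |Σ|/2 = 45.
Hole:
Apply the surveyor's formula: 2A = Σ (x_i·y_{i+1} − x_{i+1}·y_i), indices taken mod 3.
Σ = (19) + (-6) + (-8) = 5
Area = |Σ|/2 = 2.5.
Net area = 45 − 2.5 = 42.5.

42.5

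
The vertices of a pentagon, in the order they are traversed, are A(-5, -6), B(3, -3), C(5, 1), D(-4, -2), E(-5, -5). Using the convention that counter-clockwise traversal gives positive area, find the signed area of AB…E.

Apply the surveyor's formula: 2A = Σ (x_i·y_{i+1} − x_{i+1}·y_i), indices taken mod 5.
A→B: (-5)(-3) − (3)(-6) = 33
B→C: (3)(1) − (5)(-3) = 18
C→D: (5)(-2) − (-4)(1) = -6
D→E: (-4)(-5) − (-5)(-2) = 10
E→A: (-5)(-6) − (-5)(-5) = 5
Σ = 60
Signed area = Σ/2 = 30 (positive ⇒ counter-clockwise traversal).

30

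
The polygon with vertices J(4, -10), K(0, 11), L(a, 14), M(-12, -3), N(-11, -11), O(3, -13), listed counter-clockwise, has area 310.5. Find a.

Write out the shoelace sum; only the two edges meeting at L involve a:
2·Area = [(0·14 − a·11) + (a·(-3) − (-12)·14)] + 341
       = -14·a + 509 = 621
⇒ a = -8.

-8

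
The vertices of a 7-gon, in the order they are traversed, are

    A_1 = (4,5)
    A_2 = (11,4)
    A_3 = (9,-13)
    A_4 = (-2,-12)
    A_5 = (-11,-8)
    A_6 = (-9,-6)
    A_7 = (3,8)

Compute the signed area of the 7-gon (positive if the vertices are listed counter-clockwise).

Apply the shoelace (surveyor's) formula: 2A = Σ (x_i·y_{i+1} − x_{i+1}·y_i), indices taken mod 7.
Σ = (-39) + (-179) + (-134) + (-116) + (-6) + (-54) + (-17) = -545
Signed area = Σ/2 = -272.5 (negative ⇒ clockwise traversal).

-272.5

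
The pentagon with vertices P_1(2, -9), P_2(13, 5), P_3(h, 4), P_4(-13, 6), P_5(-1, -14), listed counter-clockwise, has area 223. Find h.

The doubled signed area Σ (x_i y_{i+1} − x_{i+1} y_i) is linear in h.
With h=0 it equals 456; the coefficient of h is 1 (from the two edges through P_3).
So 1·h + 456 = 2·223 = 446 ⇒ h = -10.

-10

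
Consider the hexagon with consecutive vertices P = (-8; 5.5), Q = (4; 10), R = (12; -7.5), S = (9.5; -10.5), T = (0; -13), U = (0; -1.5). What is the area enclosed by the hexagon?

Σ = (-102) + (-150) + (-54.75) + (-123.5) + (0) + (-12) = -442.25
Area = |Σ|/2 = 221.125.

221.125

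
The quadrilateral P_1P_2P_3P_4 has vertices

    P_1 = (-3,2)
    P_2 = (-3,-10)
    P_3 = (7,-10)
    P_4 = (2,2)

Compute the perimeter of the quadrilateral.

40

|P_1P_2| = √((0)² + (-12)²) = √144 = 12
|P_2P_3| = √((10)² + (0)²) = √100 = 10
|P_3P_4| = √((-5)² + (12)²) = √169 = 13
|P_4P_1| = √((-5)² + (0)²) = √25 = 5
Perimeter = 12 + 10 + 13 + 5 = 40.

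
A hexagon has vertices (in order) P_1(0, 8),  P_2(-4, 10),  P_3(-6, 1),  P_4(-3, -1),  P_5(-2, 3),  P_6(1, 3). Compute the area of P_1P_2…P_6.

42.5

Apply the shoelace (surveyor's) formula: 2A = Σ (x_i·y_{i+1} − x_{i+1}·y_i), indices taken mod 6.
Σ = (32) + (56) + (9) + (-11) + (-9) + (8) = 85
Area = |Σ|/2 = 42.5.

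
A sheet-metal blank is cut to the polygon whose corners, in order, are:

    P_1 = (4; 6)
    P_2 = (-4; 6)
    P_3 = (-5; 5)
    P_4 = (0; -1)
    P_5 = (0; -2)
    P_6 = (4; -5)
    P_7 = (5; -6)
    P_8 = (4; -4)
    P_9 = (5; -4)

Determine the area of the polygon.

Apply the shoelace (surveyor's) formula: 2A = Σ (x_i·y_{i+1} − x_{i+1}·y_i), indices taken mod 9.
Σ = (48) + (10) + (5) + (0) + (8) + (1) + (4) + (4) + (46) = 126
Area = |Σ|/2 = 63.

63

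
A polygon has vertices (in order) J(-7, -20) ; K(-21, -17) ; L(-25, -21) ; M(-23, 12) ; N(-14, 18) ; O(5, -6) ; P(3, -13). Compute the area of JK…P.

Σ = (-301) + (16) + (-783) + (-246) + (-6) + (-47) + (-151) = -1518
Area = |Σ|/2 = 759.

759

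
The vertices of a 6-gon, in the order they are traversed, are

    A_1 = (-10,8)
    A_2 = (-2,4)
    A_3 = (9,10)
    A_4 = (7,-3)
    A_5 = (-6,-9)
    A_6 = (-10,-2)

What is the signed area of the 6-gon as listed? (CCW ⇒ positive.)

Apply the surveyor's formula: 2A = Σ (x_i·y_{i+1} − x_{i+1}·y_i), indices taken mod 6.
Cross-terms: -24, -56, -97, -81, -78, -100  ⇒  Σ = -436
Signed area = Σ/2 = -218 (negative ⇒ clockwise traversal).

-218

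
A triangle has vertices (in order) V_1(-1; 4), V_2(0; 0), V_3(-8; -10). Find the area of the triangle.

21

Apply the surveyor's formula: 2A = Σ (x_i·y_{i+1} − x_{i+1}·y_i), indices taken mod 3.
Σ = (0) + (0) + (-42) = -42
Area = |Σ|/2 = 21.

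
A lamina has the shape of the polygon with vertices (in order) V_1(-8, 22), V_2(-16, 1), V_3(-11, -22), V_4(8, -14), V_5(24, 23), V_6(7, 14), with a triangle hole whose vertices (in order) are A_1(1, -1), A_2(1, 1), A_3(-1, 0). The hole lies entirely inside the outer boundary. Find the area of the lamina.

997

Outer boundary:
Cross-terms: 344, 363, 330, 520, 175, 266  ⇒  Σ = 1998
Area = |Σ|/2 = 999.
Hole:
Σ = (2) + (1) + (1) = 4
Area = |Σ|/2 = 2.
Net area = 999 − 2 = 997.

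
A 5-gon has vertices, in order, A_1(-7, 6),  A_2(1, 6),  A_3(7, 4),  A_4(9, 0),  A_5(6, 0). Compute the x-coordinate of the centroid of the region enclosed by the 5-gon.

314/129

Apply the shoelace formula. First the cross-terms c_i = x_i·y_{i+1} − x_{i+1}·y_i:
  -48, -38, -36, 0, 36  ⇒  2A = -86, A = -43.
Then Σ (x_i + x_{i+1})·c_i = -628, so x̄ = -628 / (6·(-43)) = 314/129.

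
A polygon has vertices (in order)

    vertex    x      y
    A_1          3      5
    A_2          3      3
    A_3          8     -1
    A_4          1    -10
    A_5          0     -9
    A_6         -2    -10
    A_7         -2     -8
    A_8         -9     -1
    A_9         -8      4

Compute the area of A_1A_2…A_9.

154.5

Apply Gauss's area formula: 2A = Σ (x_i·y_{i+1} − x_{i+1}·y_i), indices taken mod 9.
Σ = (-6) + (-27) + (-79) + (-9) + (-18) + (-4) + (-70) + (-44) + (-52) = -309
Area = |Σ|/2 = 154.5.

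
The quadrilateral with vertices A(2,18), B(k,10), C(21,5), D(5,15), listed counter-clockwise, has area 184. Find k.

Write out the shoelace sum; only the two edges meeting at B involve k:
2·Area = [(2·10 − k·18) + (k·5 − 21·10)] + 350
       = -13·k + 160 = 368
⇒ k = -16.

-16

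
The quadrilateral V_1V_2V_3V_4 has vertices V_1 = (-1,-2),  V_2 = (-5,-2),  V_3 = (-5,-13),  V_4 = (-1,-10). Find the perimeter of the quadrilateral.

28

|V_1V_2| = √((-4)² + (0)²) = √16 = 4
|V_2V_3| = √((0)² + (-11)²) = √121 = 11
|V_3V_4| = √((4)² + (3)²) = √25 = 5
|V_4V_1| = √((0)² + (8)²) = √64 = 8
Perimeter = 4 + 11 + 5 + 8 = 28.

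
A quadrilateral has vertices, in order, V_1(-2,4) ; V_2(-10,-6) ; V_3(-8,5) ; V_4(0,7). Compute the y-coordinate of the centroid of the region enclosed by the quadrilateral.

Apply Gauss's area formula. First the cross-terms c_i = x_i·y_{i+1} − x_{i+1}·y_i:
  52, -98, -56, 14  ⇒  2A = -88, A = -44.
Then Σ (y_i + y_{i+1})·c_i = -524, so ȳ = -524 / (6·(-44)) = 131/66.

131/66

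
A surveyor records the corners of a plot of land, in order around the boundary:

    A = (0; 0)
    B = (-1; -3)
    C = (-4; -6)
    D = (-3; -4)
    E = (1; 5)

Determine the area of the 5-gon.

9.5

A→B: (0)(-3) − (-1)(0) = 0
B→C: (-1)(-6) − (-4)(-3) = -6
C→D: (-4)(-4) − (-3)(-6) = -2
D→E: (-3)(5) − (1)(-4) = -11
E→A: (1)(0) − (0)(5) = 0
Σ = -19
Area = |Σ|/2 = 9.5.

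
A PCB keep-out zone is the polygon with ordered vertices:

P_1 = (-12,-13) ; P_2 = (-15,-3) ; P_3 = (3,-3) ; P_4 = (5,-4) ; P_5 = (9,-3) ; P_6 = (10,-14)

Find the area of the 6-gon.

Apply the surveyor's formula: 2A = Σ (x_i·y_{i+1} − x_{i+1}·y_i), indices taken mod 6.
P_1→P_2: (-12)(-3) − (-15)(-13) = -159
P_2→P_3: (-15)(-3) − (3)(-3) = 54
P_3→P_4: (3)(-4) − (5)(-3) = 3
P_4→P_5: (5)(-3) − (9)(-4) = 21
P_5→P_6: (9)(-14) − (10)(-3) = -96
P_6→P_1: (10)(-13) − (-12)(-14) = -298
Σ = -475
Area = |Σ|/2 = 237.5.

237.5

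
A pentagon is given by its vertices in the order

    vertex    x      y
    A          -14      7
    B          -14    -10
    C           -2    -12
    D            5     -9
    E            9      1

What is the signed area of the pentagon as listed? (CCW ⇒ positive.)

A→B: (-14)(-10) − (-14)(7) = 238
B→C: (-14)(-12) − (-2)(-10) = 148
C→D: (-2)(-9) − (5)(-12) = 78
D→E: (5)(1) − (9)(-9) = 86
E→A: (9)(7) − (-14)(1) = 77
Σ = 627
Signed area = Σ/2 = 313.5 (positive ⇒ counter-clockwise traversal).

313.5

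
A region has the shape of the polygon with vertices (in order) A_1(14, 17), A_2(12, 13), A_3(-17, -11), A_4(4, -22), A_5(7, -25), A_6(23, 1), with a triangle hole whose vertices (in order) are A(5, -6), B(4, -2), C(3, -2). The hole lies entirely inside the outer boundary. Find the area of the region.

747

Outer boundary:
Apply the shoelace formula: 2A = Σ (x_i·y_{i+1} − x_{i+1}·y_i), indices taken mod 6.
Σ = (-22) + (89) + (418) + (54) + (582) + (377) = 1498
Area = |Σ|/2 = 749.
Hole:
Apply Gauss's area formula: 2A = Σ (x_i·y_{i+1} − x_{i+1}·y_i), indices taken mod 3.
Σ = (14) + (-2) + (-8) = 4
Area = |Σ|/2 = 2.
Net area = 749 − 2 = 747.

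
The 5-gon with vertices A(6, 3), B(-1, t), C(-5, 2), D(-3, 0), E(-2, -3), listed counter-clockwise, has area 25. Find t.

2

The doubled signed area Σ (x_i y_{i+1} − x_{i+1} y_i) is linear in t.
With t=0 it equals 28; the coefficient of t is 11 (from the two edges through B).
So 11·t + 28 = 2·25 = 50 ⇒ t = 2.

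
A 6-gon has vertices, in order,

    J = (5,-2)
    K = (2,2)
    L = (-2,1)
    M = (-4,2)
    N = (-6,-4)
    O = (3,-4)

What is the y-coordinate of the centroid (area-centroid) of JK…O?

Apply the shoelace formula. First the cross-terms c_i = x_i·y_{i+1} − x_{i+1}·y_i:
  14, 6, 0, 28, 36, 14  ⇒  2A = 98, A = 49.
Then Σ (y_i + y_{i+1})·c_i = -410, so ȳ = -410 / (6·49) = -205/147.

-205/147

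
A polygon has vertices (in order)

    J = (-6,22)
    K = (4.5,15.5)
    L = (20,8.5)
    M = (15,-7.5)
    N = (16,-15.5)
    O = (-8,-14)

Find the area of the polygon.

Σ = (-192) + (-271.75) + (-277.5) + (-112.5) + (-348) + (-260) = -1461.75
Area = |Σ|/2 = 730.875.

730.875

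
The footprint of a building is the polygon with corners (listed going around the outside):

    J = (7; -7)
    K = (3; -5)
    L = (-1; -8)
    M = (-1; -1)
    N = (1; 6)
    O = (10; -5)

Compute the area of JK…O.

77.5

Apply the surveyor's formula: 2A = Σ (x_i·y_{i+1} − x_{i+1}·y_i), indices taken mod 6.
J→K: (7)(-5) − (3)(-7) = -14
K→L: (3)(-8) − (-1)(-5) = -29
L→M: (-1)(-1) − (-1)(-8) = -7
M→N: (-1)(6) − (1)(-1) = -5
N→O: (1)(-5) − (10)(6) = -65
O→J: (10)(-7) − (7)(-5) = -35
Σ = -155
Area = |Σ|/2 = 77.5.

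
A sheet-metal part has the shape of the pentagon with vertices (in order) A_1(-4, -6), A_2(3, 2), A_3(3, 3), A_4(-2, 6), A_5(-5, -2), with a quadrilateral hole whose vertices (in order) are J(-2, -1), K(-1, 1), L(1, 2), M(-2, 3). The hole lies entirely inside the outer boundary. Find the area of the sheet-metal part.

Outer boundary:
Apply the shoelace (surveyor's) formula: 2A = Σ (x_i·y_{i+1} − x_{i+1}·y_i), indices taken mod 5.
A_1→A_2: (-4)(2) − (3)(-6) = 10
A_2→A_3: (3)(3) − (3)(2) = 3
A_3→A_4: (3)(6) − (-2)(3) = 24
A_4→A_5: (-2)(-2) − (-5)(6) = 34
A_5→A_1: (-5)(-6) − (-4)(-2) = 22
Σ = 93
Area = |Σ|/2 = 46.5.
Hole:
Cross-terms: -3, -3, 7, 8  ⇒  Σ = 9
Area = |Σ|/2 = 4.5.
Net area = 46.5 − 4.5 = 42.

42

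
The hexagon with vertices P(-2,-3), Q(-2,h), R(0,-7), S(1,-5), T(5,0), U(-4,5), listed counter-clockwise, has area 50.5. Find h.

The doubled signed area Σ (x_i y_{i+1} − x_{i+1} y_i) is linear in h.
With h=0 it equals 87; the coefficient of h is -2 (from the two edges through Q).
So -2·h + 87 = 2·50.5 = 101 ⇒ h = -7.

-7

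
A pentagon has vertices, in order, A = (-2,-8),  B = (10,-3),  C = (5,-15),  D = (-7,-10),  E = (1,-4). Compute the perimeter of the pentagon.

|AB| = √((12)² + (5)²) = √169 = 13
|BC| = √((-5)² + (-12)²) = √169 = 13
|CD| = √((-12)² + (5)²) = √169 = 13
|DE| = √((8)² + (6)²) = √100 = 10
|EA| = √((-3)² + (-4)²) = √25 = 5
Perimeter = 13 + 13 + 13 + 10 + 5 = 54.

54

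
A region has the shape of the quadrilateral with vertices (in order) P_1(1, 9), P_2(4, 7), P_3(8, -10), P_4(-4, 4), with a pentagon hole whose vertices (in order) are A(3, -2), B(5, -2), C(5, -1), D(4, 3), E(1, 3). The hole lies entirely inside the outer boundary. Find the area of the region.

Outer boundary:
Apply Gauss's area formula: 2A = Σ (x_i·y_{i+1} − x_{i+1}·y_i), indices taken mod 4.
P_1→P_2: (1)(7) − (4)(9) = -29
P_2→P_3: (4)(-10) − (8)(7) = -96
P_3→P_4: (8)(4) − (-4)(-10) = -8
P_4→P_1: (-4)(9) − (1)(4) = -40
Σ = -173
Area = |Σ|/2 = 86.5.
Hole:
A→B: (3)(-2) − (5)(-2) = 4
B→C: (5)(-1) − (5)(-2) = 5
C→D: (5)(3) − (4)(-1) = 19
D→E: (4)(3) − (1)(3) = 9
E→A: (1)(-2) − (3)(3) = -11
Σ = 26
Area = |Σ|/2 = 13.
Net area = 86.5 − 13 = 73.5.

73.5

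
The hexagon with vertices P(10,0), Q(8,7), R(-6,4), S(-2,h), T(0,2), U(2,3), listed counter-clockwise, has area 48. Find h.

3

The doubled signed area Σ (x_i y_{i+1} − x_{i+1} y_i) is linear in h.
With h=0 it equals 114; the coefficient of h is -6 (from the two edges through S).
So -6·h + 114 = 2·48 = 96 ⇒ h = 3.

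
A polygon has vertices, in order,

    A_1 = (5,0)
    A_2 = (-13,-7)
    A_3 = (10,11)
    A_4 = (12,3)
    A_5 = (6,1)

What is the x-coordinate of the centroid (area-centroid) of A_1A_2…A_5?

Apply the shoelace (surveyor's) formula. First the cross-terms c_i = x_i·y_{i+1} − x_{i+1}·y_i:
  -35, -73, -102, -6, -5  ⇒  2A = -221, A = -110.5.
Then Σ (x_i + x_{i+1})·c_i = -1908, so x̄ = -1908 / (6·(-110.5)) = 636/221.

636/221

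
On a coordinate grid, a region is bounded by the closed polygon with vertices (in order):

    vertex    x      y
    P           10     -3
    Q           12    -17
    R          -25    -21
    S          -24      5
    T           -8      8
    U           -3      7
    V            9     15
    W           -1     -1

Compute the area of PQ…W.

856.5

Apply the shoelace (surveyor's) formula: 2A = Σ (x_i·y_{i+1} − x_{i+1}·y_i), indices taken mod 8.
P→Q: (10)(-17) − (12)(-3) = -134
Q→R: (12)(-21) − (-25)(-17) = -677
R→S: (-25)(5) − (-24)(-21) = -629
S→T: (-24)(8) − (-8)(5) = -152
T→U: (-8)(7) − (-3)(8) = -32
U→V: (-3)(15) − (9)(7) = -108
V→W: (9)(-1) − (-1)(15) = 6
W→P: (-1)(-3) − (10)(-1) = 13
Σ = -1713
Area = |Σ|/2 = 856.5.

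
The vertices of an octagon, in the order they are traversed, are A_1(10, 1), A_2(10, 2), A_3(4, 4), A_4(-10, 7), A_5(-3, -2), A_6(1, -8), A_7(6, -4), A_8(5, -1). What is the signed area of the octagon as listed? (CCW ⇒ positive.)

Apply Gauss's area formula: 2A = Σ (x_i·y_{i+1} − x_{i+1}·y_i), indices taken mod 8.
Cross-terms: 10, 32, 68, 41, 26, 44, 14, 15  ⇒  Σ = 250
Signed area = Σ/2 = 125 (positive ⇒ counter-clockwise traversal).

125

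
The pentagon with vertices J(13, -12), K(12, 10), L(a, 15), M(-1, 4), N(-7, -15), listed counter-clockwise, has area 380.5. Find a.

5

Write out the shoelace sum; only the two edges meeting at L involve a:
2·Area = [(12·15 − a·10) + (a·4 − (-1)·15)] + 596
       = -6·a + 791 = 761
⇒ a = 5.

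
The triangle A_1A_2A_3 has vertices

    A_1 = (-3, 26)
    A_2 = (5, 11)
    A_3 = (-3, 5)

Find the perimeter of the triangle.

48

|A_1A_2| = √((8)² + (-15)²) = √289 = 17
|A_2A_3| = √((-8)² + (-6)²) = √100 = 10
|A_3A_1| = √((0)² + (21)²) = √441 = 21
Perimeter = 17 + 10 + 21 = 48.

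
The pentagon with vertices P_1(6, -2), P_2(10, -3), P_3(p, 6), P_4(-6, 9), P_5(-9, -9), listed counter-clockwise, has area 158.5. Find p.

1

Write out the shoelace sum; only the two edges meeting at P_3 involve p:
2·Area = [(10·6 − p·(-3)) + (p·9 − (-6)·6)] + 209
       = 12·p + 305 = 317
⇒ p = 1.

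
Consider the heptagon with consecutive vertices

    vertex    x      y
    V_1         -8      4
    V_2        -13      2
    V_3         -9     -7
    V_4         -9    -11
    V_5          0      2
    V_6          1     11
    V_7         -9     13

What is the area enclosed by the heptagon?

170.5

Apply the shoelace (surveyor's) formula: 2A = Σ (x_i·y_{i+1} − x_{i+1}·y_i), indices taken mod 7.
Σ = (36) + (109) + (36) + (-18) + (-2) + (112) + (68) = 341
Area = |Σ|/2 = 170.5.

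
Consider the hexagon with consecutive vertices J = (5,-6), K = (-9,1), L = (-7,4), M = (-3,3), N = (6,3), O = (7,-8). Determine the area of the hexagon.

J→K: (5)(1) − (-9)(-6) = -49
K→L: (-9)(4) − (-7)(1) = -29
L→M: (-7)(3) − (-3)(4) = -9
M→N: (-3)(3) − (6)(3) = -27
N→O: (6)(-8) − (7)(3) = -69
O→J: (7)(-6) − (5)(-8) = -2
Σ = -185
Area = |Σ|/2 = 92.5.

92.5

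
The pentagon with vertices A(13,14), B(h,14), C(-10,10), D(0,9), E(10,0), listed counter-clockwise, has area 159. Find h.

Write out the shoelace sum; only the two edges meeting at B involve h:
2·Area = [(13·14 − h·14) + (h·10 − (-10)·14)] + -40
       = -4·h + 282 = 318
⇒ h = -9.

-9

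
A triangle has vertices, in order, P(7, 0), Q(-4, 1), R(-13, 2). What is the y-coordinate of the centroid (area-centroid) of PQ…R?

Apply the shoelace (surveyor's) formula. First the cross-terms c_i = x_i·y_{i+1} − x_{i+1}·y_i:
  7, 5, -14  ⇒  2A = -2, A = -1.
Then Σ (y_i + y_{i+1})·c_i = -6, so ȳ = -6 / (6·(-1)) = 1.

1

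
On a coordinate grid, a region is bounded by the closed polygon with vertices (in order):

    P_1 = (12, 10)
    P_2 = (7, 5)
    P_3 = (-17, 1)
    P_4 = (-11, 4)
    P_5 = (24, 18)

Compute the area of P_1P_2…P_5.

Apply Gauss's area formula: 2A = Σ (x_i·y_{i+1} − x_{i+1}·y_i), indices taken mod 5.
Cross-terms: -10, 92, -57, -294, 24  ⇒  Σ = -245
Area = |Σ|/2 = 122.5.

122.5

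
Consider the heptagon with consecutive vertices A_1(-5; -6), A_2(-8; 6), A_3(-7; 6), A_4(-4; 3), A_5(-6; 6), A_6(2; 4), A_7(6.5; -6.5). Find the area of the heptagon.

116.75

Apply Gauss's area formula: 2A = Σ (x_i·y_{i+1} − x_{i+1}·y_i), indices taken mod 7.
A_1→A_2: (-5)(6) − (-8)(-6) = -78
A_2→A_3: (-8)(6) − (-7)(6) = -6
A_3→A_4: (-7)(3) − (-4)(6) = 3
A_4→A_5: (-4)(6) − (-6)(3) = -6
A_5→A_6: (-6)(4) − (2)(6) = -36
A_6→A_7: (2)(-6.5) − (6.5)(4) = -39
A_7→A_1: (6.5)(-6) − (-5)(-6.5) = -71.5
Σ = -233.5
Area = |Σ|/2 = 116.75.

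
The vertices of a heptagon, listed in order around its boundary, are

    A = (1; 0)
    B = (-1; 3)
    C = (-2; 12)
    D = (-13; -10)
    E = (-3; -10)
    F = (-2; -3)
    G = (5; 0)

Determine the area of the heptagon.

138.5

Apply the shoelace formula: 2A = Σ (x_i·y_{i+1} − x_{i+1}·y_i), indices taken mod 7.
Σ = (3) + (-6) + (176) + (100) + (-11) + (15) + (0) = 277
Area = |Σ|/2 = 138.5.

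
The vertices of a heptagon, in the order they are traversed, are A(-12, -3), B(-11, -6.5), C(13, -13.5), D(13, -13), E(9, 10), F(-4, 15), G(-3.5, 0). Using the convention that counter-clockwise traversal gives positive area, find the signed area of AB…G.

384.75

Cross-terms: 45, 233, 6.5, 247, 175, 52.5, 10.5  ⇒  Σ = 769.5
Signed area = Σ/2 = 384.75 (positive ⇒ counter-clockwise traversal).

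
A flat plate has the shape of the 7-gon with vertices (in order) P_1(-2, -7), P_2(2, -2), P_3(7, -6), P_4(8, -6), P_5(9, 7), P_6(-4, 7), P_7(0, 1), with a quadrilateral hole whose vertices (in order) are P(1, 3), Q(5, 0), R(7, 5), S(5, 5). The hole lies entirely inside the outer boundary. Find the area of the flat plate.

97.5

Outer boundary:
Cross-terms: 18, 2, 6, 110, 91, -4, 2  ⇒  Σ = 225
Area = |Σ|/2 = 112.5.
Hole:
Cross-terms: -15, 25, 10, 10  ⇒  Σ = 30
Area = |Σ|/2 = 15.
Net area = 112.5 − 15 = 97.5.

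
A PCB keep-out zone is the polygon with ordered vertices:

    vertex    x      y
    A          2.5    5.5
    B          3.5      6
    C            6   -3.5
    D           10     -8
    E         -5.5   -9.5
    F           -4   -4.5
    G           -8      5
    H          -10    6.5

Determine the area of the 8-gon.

173.5

Apply the shoelace (surveyor's) formula: 2A = Σ (x_i·y_{i+1} − x_{i+1}·y_i), indices taken mod 8.
Cross-terms: -4.25, -48.25, -13, -139, -13.25, -56, -2, -71.25  ⇒  Σ = -347
Area = |Σ|/2 = 173.5.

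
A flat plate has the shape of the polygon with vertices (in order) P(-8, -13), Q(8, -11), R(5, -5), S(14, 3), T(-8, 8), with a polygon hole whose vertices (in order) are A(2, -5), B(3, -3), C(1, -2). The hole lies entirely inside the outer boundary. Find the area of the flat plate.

Outer boundary:
Apply the shoelace (surveyor's) formula: 2A = Σ (x_i·y_{i+1} − x_{i+1}·y_i), indices taken mod 5.
P→Q: (-8)(-11) − (8)(-13) = 192
Q→R: (8)(-5) − (5)(-11) = 15
R→S: (5)(3) − (14)(-5) = 85
S→T: (14)(8) − (-8)(3) = 136
T→P: (-8)(-13) − (-8)(8) = 168
Σ = 596
Area = |Σ|/2 = 298.
Hole:
Apply the surveyor's formula: 2A = Σ (x_i·y_{i+1} − x_{i+1}·y_i), indices taken mod 3.
Σ = (9) + (-3) + (-1) = 5
Area = |Σ|/2 = 2.5.
Net area = 298 − 2.5 = 295.5.

295.5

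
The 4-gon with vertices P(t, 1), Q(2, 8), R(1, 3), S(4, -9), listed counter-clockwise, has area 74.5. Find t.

10

Write out the shoelace sum; only the two edges meeting at P involve t:
2·Area = [(4·1 − t·(-9)) + (t·8 − 2·1)] + -23
       = 17·t + -21 = 149
⇒ t = 10.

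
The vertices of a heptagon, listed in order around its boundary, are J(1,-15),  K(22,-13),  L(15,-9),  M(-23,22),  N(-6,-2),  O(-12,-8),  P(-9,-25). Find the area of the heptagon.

J→K: (1)(-13) − (22)(-15) = 317
K→L: (22)(-9) − (15)(-13) = -3
L→M: (15)(22) − (-23)(-9) = 123
M→N: (-23)(-2) − (-6)(22) = 178
N→O: (-6)(-8) − (-12)(-2) = 24
O→P: (-12)(-25) − (-9)(-8) = 228
P→J: (-9)(-15) − (1)(-25) = 160
Σ = 1027
Area = |Σ|/2 = 513.5.

513.5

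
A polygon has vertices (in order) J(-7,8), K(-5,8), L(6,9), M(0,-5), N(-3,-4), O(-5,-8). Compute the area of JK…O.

123

Apply the shoelace (surveyor's) formula: 2A = Σ (x_i·y_{i+1} − x_{i+1}·y_i), indices taken mod 6.
Cross-terms: -16, -93, -30, -15, 4, -96  ⇒  Σ = -246
Area = |Σ|/2 = 123.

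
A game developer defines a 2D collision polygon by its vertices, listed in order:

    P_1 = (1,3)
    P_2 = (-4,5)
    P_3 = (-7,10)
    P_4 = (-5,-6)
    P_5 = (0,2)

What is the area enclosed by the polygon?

46

Σ = (17) + (-5) + (92) + (-10) + (-2) = 92
Area = |Σ|/2 = 46.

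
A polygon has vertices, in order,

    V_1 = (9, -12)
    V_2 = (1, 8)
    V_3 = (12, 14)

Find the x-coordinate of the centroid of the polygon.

22/3

Apply the shoelace formula. First the cross-terms c_i = x_i·y_{i+1} − x_{i+1}·y_i:
  84, -82, -270  ⇒  2A = -268, A = -134.
Then Σ (x_i + x_{i+1})·c_i = -5896, so x̄ = -5896 / (6·(-134)) = 22/3.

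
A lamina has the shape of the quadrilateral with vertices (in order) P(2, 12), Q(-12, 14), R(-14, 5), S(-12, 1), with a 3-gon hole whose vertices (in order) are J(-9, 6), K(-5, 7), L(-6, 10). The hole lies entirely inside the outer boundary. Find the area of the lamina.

Outer boundary:
Apply Gauss's area formula: 2A = Σ (x_i·y_{i+1} − x_{i+1}·y_i), indices taken mod 4.
Σ = (172) + (136) + (46) + (-146) = 208
Area = |Σ|/2 = 104.
Hole:
Apply the shoelace formula: 2A = Σ (x_i·y_{i+1} − x_{i+1}·y_i), indices taken mod 3.
Σ = (-33) + (-8) + (54) = 13
Area = |Σ|/2 = 6.5.
Net area = 104 − 6.5 = 97.5.

97.5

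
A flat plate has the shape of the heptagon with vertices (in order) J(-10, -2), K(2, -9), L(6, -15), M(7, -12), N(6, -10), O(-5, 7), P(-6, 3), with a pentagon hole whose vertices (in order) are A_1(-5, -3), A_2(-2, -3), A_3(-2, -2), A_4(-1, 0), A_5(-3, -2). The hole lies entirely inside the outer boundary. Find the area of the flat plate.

Outer boundary:
Apply the shoelace formula: 2A = Σ (x_i·y_{i+1} − x_{i+1}·y_i), indices taken mod 7.
Σ = (94) + (24) + (33) + (2) + (-8) + (27) + (42) = 214
Area = |Σ|/2 = 107.
Hole:
Apply the surveyor's formula: 2A = Σ (x_i·y_{i+1} − x_{i+1}·y_i), indices taken mod 5.
A_1→A_2: (-5)(-3) − (-2)(-3) = 9
A_2→A_3: (-2)(-2) − (-2)(-3) = -2
A_3→A_4: (-2)(0) − (-1)(-2) = -2
A_4→A_5: (-1)(-2) − (-3)(0) = 2
A_5→A_1: (-3)(-3) − (-5)(-2) = -1
Σ = 6
Area = |Σ|/2 = 3.
Net area = 107 − 3 = 104.

104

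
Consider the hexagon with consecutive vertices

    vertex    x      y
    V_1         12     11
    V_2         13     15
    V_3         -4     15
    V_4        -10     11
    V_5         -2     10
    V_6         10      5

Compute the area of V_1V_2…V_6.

Apply the shoelace formula: 2A = Σ (x_i·y_{i+1} − x_{i+1}·y_i), indices taken mod 6.
Σ = (37) + (255) + (106) + (-78) + (-110) + (50) = 260
Area = |Σ|/2 = 130.

130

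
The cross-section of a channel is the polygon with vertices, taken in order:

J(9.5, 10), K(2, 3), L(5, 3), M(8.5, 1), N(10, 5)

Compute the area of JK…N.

32

Apply Gauss's area formula: 2A = Σ (x_i·y_{i+1} − x_{i+1}·y_i), indices taken mod 5.
Σ = (8.5) + (-9) + (-20.5) + (32.5) + (52.5) = 64
Area = |Σ|/2 = 32.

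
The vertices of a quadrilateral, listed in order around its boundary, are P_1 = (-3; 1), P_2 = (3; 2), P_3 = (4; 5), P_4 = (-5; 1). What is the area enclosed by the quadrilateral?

12.5

Apply the shoelace (surveyor's) formula: 2A = Σ (x_i·y_{i+1} − x_{i+1}·y_i), indices taken mod 4.
Cross-terms: -9, 7, 29, -2  ⇒  Σ = 25
Area = |Σ|/2 = 12.5.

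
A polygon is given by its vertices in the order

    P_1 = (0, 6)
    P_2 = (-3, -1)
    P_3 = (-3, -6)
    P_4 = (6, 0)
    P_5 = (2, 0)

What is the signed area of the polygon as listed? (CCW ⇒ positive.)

Apply Gauss's area formula: 2A = Σ (x_i·y_{i+1} − x_{i+1}·y_i), indices taken mod 5.
Σ = (18) + (15) + (36) + (0) + (12) = 81
Signed area = Σ/2 = 40.5 (positive ⇒ counter-clockwise traversal).

40.5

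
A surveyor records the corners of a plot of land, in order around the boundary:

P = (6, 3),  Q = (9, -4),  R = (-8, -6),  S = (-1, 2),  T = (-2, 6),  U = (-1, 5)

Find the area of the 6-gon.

Apply the surveyor's formula: 2A = Σ (x_i·y_{i+1} − x_{i+1}·y_i), indices taken mod 6.
Cross-terms: -51, -86, -22, -2, -4, -33  ⇒  Σ = -198
Area = |Σ|/2 = 99.

99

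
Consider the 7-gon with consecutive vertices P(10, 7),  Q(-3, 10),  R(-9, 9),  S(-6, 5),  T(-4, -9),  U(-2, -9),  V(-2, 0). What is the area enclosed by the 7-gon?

P→Q: (10)(10) − (-3)(7) = 121
Q→R: (-3)(9) − (-9)(10) = 63
R→S: (-9)(5) − (-6)(9) = 9
S→T: (-6)(-9) − (-4)(5) = 74
T→U: (-4)(-9) − (-2)(-9) = 18
U→V: (-2)(0) − (-2)(-9) = -18
V→P: (-2)(7) − (10)(0) = -14
Σ = 253
Area = |Σ|/2 = 126.5.

126.5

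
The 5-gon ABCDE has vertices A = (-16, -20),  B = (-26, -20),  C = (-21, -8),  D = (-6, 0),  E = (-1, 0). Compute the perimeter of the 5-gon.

|AB| = √((-10)² + (0)²) = √100 = 10
|BC| = √((5)² + (12)²) = √169 = 13
|CD| = √((15)² + (8)²) = √289 = 17
|DE| = √((5)² + (0)²) = √25 = 5
|EA| = √((-15)² + (-20)²) = √625 = 25
Perimeter = 10 + 13 + 17 + 5 + 25 = 70.

70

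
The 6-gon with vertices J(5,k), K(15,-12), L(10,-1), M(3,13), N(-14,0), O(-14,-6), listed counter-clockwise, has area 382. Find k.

-10

Write out the shoelace sum; only the two edges meeting at J involve k:
2·Area = [((-14)·k − 5·(-6)) + (5·(-12) − 15·k)] + 504
       = -29·k + 474 = 764
⇒ k = -10.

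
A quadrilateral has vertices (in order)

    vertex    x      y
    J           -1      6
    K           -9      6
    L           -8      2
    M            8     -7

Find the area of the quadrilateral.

79.5

Apply the surveyor's formula: 2A = Σ (x_i·y_{i+1} − x_{i+1}·y_i), indices taken mod 4.
Σ = (48) + (30) + (40) + (41) = 159
Area = |Σ|/2 = 79.5.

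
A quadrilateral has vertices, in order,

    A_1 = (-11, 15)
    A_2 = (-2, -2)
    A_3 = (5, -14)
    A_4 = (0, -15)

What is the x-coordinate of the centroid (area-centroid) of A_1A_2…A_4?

-439/225

Apply the shoelace (surveyor's) formula. First the cross-terms c_i = x_i·y_{i+1} − x_{i+1}·y_i:
  52, 38, -75, -165  ⇒  2A = -150, A = -75.
Then Σ (x_i + x_{i+1})·c_i = 878, so x̄ = 878 / (6·(-75)) = -439/225.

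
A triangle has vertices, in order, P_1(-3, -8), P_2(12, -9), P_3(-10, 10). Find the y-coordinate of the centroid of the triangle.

Apply the shoelace (surveyor's) formula. First the cross-terms c_i = x_i·y_{i+1} − x_{i+1}·y_i:
  123, 30, 110  ⇒  2A = 263, A = 131.5.
Then Σ (y_i + y_{i+1})·c_i = -1841, so ȳ = -1841 / (6·131.5) = -7/3.

-7/3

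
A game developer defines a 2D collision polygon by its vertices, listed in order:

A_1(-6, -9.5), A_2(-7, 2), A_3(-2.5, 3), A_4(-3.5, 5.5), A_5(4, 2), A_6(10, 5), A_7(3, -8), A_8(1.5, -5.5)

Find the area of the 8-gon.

136.75

Apply the surveyor's formula: 2A = Σ (x_i·y_{i+1} − x_{i+1}·y_i), indices taken mod 8.
Σ = (-78.5) + (-16) + (-3.25) + (-29) + (0) + (-95) + (-4.5) + (-47.25) = -273.5
Area = |Σ|/2 = 136.75.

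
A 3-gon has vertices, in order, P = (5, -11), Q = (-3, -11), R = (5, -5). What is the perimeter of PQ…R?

24

|PQ| = √((-8)² + (0)²) = √64 = 8
|QR| = √((8)² + (6)²) = √100 = 10
|RP| = √((0)² + (-6)²) = √36 = 6
Perimeter = 8 + 10 + 6 = 24.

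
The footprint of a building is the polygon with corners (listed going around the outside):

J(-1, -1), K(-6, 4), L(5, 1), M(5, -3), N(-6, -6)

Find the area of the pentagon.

Σ = (-10) + (-26) + (-20) + (-48) + (0) = -104
Area = |Σ|/2 = 52.

52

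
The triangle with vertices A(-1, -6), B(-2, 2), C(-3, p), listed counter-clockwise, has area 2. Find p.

6

The doubled signed area Σ (x_i y_{i+1} − x_{i+1} y_i) is linear in p.
With p=0 it equals 10; the coefficient of p is -1 (from the two edges through C).
So -1·p + 10 = 2·2 = 4 ⇒ p = 6.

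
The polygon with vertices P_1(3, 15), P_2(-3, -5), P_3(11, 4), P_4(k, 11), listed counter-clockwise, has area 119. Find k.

Write out the shoelace sum; only the two edges meeting at P_4 involve k:
2·Area = [(11·11 − k·4) + (k·15 − 3·11)] + 73
       = 11·k + 161 = 238
⇒ k = 7.

7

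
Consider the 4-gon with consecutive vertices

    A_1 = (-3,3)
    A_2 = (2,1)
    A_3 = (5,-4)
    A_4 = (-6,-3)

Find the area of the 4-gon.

44

Apply the shoelace (surveyor's) formula: 2A = Σ (x_i·y_{i+1} − x_{i+1}·y_i), indices taken mod 4.
A_1→A_2: (-3)(1) − (2)(3) = -9
A_2→A_3: (2)(-4) − (5)(1) = -13
A_3→A_4: (5)(-3) − (-6)(-4) = -39
A_4→A_1: (-6)(3) − (-3)(-3) = -27
Σ = -88
Area = |Σ|/2 = 44.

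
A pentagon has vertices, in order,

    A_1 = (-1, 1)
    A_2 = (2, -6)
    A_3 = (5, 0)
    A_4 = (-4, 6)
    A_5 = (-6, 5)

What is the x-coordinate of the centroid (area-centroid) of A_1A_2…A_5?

91/237

Apply the shoelace (surveyor's) formula. First the cross-terms c_i = x_i·y_{i+1} − x_{i+1}·y_i:
  4, 30, 30, 16, -1  ⇒  2A = 79, A = 39.5.
Then Σ (x_i + x_{i+1})·c_i = 91, so x̄ = 91 / (6·39.5) = 91/237.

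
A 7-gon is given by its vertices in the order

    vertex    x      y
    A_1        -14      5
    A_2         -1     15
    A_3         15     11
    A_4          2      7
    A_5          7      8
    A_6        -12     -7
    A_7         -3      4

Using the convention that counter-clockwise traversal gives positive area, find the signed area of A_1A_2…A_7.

A_1→A_2: (-14)(15) − (-1)(5) = -205
A_2→A_3: (-1)(11) − (15)(15) = -236
A_3→A_4: (15)(7) − (2)(11) = 83
A_4→A_5: (2)(8) − (7)(7) = -33
A_5→A_6: (7)(-7) − (-12)(8) = 47
A_6→A_7: (-12)(4) − (-3)(-7) = -69
A_7→A_1: (-3)(5) − (-14)(4) = 41
Σ = -372
Signed area = Σ/2 = -186 (negative ⇒ clockwise traversal).

-186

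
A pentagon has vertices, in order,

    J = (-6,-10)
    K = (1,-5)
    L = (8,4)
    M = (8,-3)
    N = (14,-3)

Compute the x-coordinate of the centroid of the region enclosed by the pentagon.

Apply the shoelace formula. First the cross-terms c_i = x_i·y_{i+1} − x_{i+1}·y_i:
  40, 44, -56, 18, -158  ⇒  2A = -112, A = -56.
Then Σ (x_i + x_{i+1})·c_i = -1568, so x̄ = -1568 / (6·(-56)) = 14/3.

14/3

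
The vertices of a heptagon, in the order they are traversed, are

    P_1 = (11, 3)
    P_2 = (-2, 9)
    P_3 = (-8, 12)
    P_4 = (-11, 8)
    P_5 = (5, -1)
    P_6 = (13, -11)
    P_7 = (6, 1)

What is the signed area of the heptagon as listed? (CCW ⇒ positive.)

Apply the surveyor's formula: 2A = Σ (x_i·y_{i+1} − x_{i+1}·y_i), indices taken mod 7.
P_1→P_2: (11)(9) − (-2)(3) = 105
P_2→P_3: (-2)(12) − (-8)(9) = 48
P_3→P_4: (-8)(8) − (-11)(12) = 68
P_4→P_5: (-11)(-1) − (5)(8) = -29
P_5→P_6: (5)(-11) − (13)(-1) = -42
P_6→P_7: (13)(1) − (6)(-11) = 79
P_7→P_1: (6)(3) − (11)(1) = 7
Σ = 236
Signed area = Σ/2 = 118 (positive ⇒ counter-clockwise traversal).

118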